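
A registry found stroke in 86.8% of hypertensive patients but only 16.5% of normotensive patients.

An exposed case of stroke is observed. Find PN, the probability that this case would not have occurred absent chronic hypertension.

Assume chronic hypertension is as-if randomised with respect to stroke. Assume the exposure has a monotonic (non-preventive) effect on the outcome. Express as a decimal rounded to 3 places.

p₁ = 0.868, p₀ = 0.165.
Under exogeneity and monotonicity, PN = (p₁ − p₀) / p₁.
PN = (0.868 − 0.165) / 0.868 = 0.703 / 0.868 ≈ 0.8099

PN ≈ 0.810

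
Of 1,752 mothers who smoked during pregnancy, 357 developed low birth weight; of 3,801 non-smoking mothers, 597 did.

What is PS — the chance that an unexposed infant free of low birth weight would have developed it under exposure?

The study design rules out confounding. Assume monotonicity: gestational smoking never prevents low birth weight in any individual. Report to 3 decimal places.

PS ≈ 0.055

p₁ = P(outcome | exposed) = 357/1752 = 0.20377
p₀ = P(outcome | unexposed) = 597/3801 = 0.15706
Under exogeneity and monotonicity, PS = (p₁ − p₀) / (1 − p₀).
PS = (0.20377 − 0.15706) / (1 − 0.15706) = 0.046703 / 0.84294 ≈ 0.0554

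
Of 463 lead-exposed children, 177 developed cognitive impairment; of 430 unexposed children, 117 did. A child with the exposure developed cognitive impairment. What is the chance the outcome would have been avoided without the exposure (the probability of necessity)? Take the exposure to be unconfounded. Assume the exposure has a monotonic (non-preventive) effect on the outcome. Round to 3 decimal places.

p₁ = P(outcome | exposed) = 177/463 = 0.38229
p₀ = P(outcome | unexposed) = 117/430 = 0.27209
Under exogeneity and monotonicity, PN = (p₁ − p₀) / p₁.
PN = (0.38229 − 0.27209) / 0.38229 = 0.1102 / 0.38229 ≈ 0.2883

PN ≈ 0.288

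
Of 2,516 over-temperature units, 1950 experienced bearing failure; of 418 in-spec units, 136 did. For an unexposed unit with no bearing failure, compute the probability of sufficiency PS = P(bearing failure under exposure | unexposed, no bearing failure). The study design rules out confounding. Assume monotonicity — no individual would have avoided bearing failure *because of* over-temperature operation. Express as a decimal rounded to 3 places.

PS ≈ 0.667

p₁ = P(outcome | exposed) = 1950/2516 = 0.77504
p₀ = P(outcome | unexposed) = 136/418 = 0.32536
Under exogeneity and monotonicity, PS = (p₁ − p₀) / (1 − p₀).
PS = (0.77504 − 0.32536) / (1 − 0.32536) = 0.44968 / 0.67464 ≈ 0.6665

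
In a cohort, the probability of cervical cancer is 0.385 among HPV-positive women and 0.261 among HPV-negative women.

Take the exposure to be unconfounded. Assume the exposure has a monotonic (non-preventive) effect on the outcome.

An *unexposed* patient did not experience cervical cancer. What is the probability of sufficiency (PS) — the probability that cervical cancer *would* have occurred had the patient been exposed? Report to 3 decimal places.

Let p₁ = 0.385, p₀ = 0.261.
Under exogeneity and monotonicity, PS = (p₁ − p₀) / (1 − p₀).
PS = (0.385 − 0.261) / (1 − 0.261) = 0.124 / 0.739 ≈ 0.1678

PS ≈ 0.168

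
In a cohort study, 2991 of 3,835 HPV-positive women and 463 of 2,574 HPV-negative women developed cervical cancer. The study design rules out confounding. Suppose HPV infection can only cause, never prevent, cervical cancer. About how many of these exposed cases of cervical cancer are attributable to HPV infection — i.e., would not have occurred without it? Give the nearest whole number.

p₁ = P(outcome | exposed) = 2991/3835 = 0.77992
p₀ = P(outcome | unexposed) = 463/2574 = 0.17988
PN = (p₁ − p₀)/p₁ = (0.77992 − 0.17988) / 0.77992 ≈ 0.76937.
Attributable cases ≈ PN × (exposed cases) = 0.76937 × 2991 ≈ 2301.18.

about 2301 cases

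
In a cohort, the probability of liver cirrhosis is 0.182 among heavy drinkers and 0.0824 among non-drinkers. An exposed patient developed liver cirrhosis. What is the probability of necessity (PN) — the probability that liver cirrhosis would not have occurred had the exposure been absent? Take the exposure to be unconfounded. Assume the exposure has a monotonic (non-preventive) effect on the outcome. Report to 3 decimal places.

Let p₁ = 0.182, p₀ = 0.0824.
Under exogeneity and monotonicity, PN = (p₁ − p₀) / p₁.
PN = (0.182 − 0.0824) / 0.182 = 0.0996 / 0.182 ≈ 0.5473

PN ≈ 0.547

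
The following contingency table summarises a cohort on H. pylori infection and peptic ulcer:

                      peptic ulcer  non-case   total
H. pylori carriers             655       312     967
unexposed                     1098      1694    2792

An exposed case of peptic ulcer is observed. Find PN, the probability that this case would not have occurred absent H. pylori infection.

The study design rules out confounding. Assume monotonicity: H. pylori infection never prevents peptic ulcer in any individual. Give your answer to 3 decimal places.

PN ≈ 0.419

p₁ = P(outcome | exposed) = 655/967 = 0.67735
p₀ = P(outcome | unexposed) = 1098/2792 = 0.39327
Under exogeneity and monotonicity, PN = (p₁ − p₀)/p₁.
PN = (0.67735 − 0.39327) / 0.67735 ≈ 0.4194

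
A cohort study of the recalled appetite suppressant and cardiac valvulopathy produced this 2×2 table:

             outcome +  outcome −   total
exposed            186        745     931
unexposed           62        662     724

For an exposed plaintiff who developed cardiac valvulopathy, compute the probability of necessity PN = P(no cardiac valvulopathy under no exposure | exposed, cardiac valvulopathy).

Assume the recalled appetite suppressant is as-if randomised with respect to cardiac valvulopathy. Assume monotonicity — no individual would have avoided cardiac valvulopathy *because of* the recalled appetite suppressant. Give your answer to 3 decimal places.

p₁ = P(outcome | exposed) = 186/931 = 0.19979
p₀ = P(outcome | unexposed) = 62/724 = 0.085635
Under exogeneity and monotonicity, PN = (p₁ − p₀)/p₁.
PN = (0.19979 − 0.085635) / 0.19979 ≈ 0.5714

PN ≈ 0.571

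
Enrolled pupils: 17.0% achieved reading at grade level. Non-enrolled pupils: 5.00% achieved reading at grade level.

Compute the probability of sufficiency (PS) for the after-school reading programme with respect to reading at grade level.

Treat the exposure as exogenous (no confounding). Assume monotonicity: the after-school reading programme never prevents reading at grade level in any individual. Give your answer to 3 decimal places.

p₁ = 0.17, p₀ = 0.05.
Under exogeneity and monotonicity, PS = (p₁ − p₀) / (1 − p₀).
PS = (0.17 − 0.05) / (1 − 0.05) = 0.12 / 0.95 ≈ 0.1263

PS ≈ 0.126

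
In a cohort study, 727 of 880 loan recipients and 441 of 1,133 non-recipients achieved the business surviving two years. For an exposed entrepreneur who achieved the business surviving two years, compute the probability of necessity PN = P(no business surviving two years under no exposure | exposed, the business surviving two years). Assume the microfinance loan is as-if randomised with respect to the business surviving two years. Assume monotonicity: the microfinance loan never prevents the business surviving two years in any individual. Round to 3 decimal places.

p₁ = P(outcome | exposed) = 727/880 = 0.82614
p₀ = P(outcome | unexposed) = 441/1133 = 0.38923
Under exogeneity and monotonicity, PN = (p₁ − p₀) / p₁.
PN = (0.82614 − 0.38923) / 0.82614 = 0.4369 / 0.82614 ≈ 0.5289

PN ≈ 0.529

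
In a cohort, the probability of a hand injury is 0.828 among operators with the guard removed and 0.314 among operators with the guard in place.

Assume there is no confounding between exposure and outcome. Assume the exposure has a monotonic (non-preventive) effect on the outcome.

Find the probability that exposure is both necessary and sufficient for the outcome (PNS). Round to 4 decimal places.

PNS ≈ 0.5140

Let p₁ = 0.828, p₀ = 0.314.
Under exogeneity and monotonicity, PNS = p₁ − p₀.
PNS = 0.828 − 0.314 = 0.514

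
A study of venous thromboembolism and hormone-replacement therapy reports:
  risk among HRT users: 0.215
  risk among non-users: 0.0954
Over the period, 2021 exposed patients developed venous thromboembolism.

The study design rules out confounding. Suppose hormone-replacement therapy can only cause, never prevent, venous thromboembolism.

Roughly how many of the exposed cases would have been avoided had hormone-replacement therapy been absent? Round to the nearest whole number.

about 1124 cases

Let p₁ = 0.215, p₀ = 0.0954.
PN = (p₁ − p₀)/p₁ = (0.215 − 0.0954) / 0.215 ≈ 0.55628.
Attributable cases ≈ PN × (exposed cases) = 0.55628 × 2021 ≈ 1124.24.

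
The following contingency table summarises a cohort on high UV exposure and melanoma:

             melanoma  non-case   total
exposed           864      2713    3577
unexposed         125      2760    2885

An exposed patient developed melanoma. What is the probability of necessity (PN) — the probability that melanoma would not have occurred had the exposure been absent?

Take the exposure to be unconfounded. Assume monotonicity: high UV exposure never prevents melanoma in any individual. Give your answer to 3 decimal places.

PN ≈ 0.821

p₁ = P(outcome | exposed) = 864/3577 = 0.24154
p₀ = P(outcome | unexposed) = 125/2885 = 0.043328
Under exogeneity and monotonicity, PN = (p₁ − p₀) / p₁.
PN = (0.24154 − 0.043328) / 0.24154 = 0.19822 / 0.24154 ≈ 0.8206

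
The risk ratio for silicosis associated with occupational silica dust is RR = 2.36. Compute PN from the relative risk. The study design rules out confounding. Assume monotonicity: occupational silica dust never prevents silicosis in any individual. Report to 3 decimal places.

Under exogeneity and monotonicity, PN = (RR − 1) / RR = 1 − 1/RR.
PN = (2.36 − 1) / 2.36 = 1.36 / 2.36 ≈ 0.5763

PN ≈ 0.576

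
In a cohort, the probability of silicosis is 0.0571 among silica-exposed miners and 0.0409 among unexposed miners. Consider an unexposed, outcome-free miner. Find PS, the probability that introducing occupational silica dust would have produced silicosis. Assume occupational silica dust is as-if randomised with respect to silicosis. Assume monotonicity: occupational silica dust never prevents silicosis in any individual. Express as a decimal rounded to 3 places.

Let p₁ = 0.0571, p₀ = 0.0409.
Under exogeneity and monotonicity, PS = (p₁ − p₀) / (1 − p₀).
PS = (0.0571 − 0.0409) / (1 − 0.0409) = 0.0162 / 0.9591 ≈ 0.0169

PS ≈ 0.017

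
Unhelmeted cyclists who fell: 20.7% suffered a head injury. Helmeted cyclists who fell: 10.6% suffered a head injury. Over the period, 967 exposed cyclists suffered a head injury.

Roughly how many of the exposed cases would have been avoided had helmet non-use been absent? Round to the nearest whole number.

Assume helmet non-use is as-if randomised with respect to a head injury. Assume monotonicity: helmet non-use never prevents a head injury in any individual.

p₁ = 0.207, p₀ = 0.106.
PN = (p₁ − p₀)/p₁ = (0.207 − 0.106) / 0.207 ≈ 0.48792.
Attributable cases ≈ PN × (exposed cases) = 0.48792 × 967 ≈ 471.82.

about 472 cases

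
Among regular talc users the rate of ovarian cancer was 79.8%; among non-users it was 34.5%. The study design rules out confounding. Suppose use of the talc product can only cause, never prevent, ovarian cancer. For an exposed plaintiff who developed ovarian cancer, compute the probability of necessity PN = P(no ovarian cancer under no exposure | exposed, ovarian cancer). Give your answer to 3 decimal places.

PN ≈ 0.568

p₁ = 0.798, p₀ = 0.345.
Under exogeneity and monotonicity, PN = (p₁ − p₀) / p₁.
PN = (0.798 − 0.345) / 0.798 = 0.453 / 0.798 ≈ 0.5677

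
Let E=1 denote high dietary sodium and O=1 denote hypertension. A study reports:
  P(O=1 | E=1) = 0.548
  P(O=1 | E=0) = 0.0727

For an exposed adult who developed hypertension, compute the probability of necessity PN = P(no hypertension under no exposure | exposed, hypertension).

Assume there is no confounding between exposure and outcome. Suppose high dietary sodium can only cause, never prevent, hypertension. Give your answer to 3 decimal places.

Let p₁ = 0.548, p₀ = 0.0727.
Under exogeneity and monotonicity, PN = (p₁ − p₀) / p₁.
PN = (0.548 − 0.0727) / 0.548 = 0.4753 / 0.548 ≈ 0.8673

PN ≈ 0.867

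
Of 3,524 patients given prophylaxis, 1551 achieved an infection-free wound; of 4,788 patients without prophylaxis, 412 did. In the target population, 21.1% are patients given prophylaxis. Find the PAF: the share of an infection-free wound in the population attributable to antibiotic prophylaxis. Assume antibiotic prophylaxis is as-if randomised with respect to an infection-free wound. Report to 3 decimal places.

PAF ≈ 0.465

p₁ = P(outcome | exposed) = 1551/3524 = 0.44012
p₀ = P(outcome | unexposed) = 412/4788 = 0.086048
Overall risk P(Y=1) = π·p₁ + (1−π)·p₀ = 0.211×0.44012 + 0.789×0.086048 = 0.16076.
Under exogeneity, PAF = [P(Y=1) − p₀] / P(Y=1).
PAF = (0.16076 − 0.086048) / 0.16076 ≈ 0.4647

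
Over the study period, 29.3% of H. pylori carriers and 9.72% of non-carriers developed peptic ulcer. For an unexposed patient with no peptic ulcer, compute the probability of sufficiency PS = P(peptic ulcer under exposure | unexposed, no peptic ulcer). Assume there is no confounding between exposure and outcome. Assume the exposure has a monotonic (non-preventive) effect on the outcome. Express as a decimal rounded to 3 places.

PS ≈ 0.217

p₁ = 0.293, p₀ = 0.0972.
Under exogeneity and monotonicity, PS = (p₁ − p₀) / (1 − p₀).
PS = (0.293 − 0.0972) / (1 − 0.0972) = 0.1958 / 0.9028 ≈ 0.2169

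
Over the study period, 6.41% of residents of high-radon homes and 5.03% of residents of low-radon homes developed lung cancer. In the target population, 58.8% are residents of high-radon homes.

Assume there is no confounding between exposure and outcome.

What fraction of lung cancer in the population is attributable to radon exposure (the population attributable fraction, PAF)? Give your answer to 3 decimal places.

PAF ≈ 0.139

p₁ = 0.0641, p₀ = 0.0503.
Overall risk P(Y=1) = π·p₁ + (1−π)·p₀ = 0.588×0.0641 + 0.412×0.0503 = 0.058414.
Under exogeneity, PAF = [P(Y=1) − p₀] / P(Y=1).
PAF = (0.058414 − 0.0503) / 0.058414 ≈ 0.1389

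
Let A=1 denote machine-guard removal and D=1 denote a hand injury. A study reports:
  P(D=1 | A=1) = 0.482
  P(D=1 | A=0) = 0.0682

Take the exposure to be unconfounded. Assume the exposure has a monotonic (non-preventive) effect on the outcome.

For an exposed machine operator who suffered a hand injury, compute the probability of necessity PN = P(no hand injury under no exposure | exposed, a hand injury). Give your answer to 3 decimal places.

Let p₁ = 0.482, p₀ = 0.0682.
Under exogeneity and monotonicity, PN = (p₁ − p₀) / p₁.
PN = (0.482 − 0.0682) / 0.482 = 0.4138 / 0.482 ≈ 0.8585

PN ≈ 0.859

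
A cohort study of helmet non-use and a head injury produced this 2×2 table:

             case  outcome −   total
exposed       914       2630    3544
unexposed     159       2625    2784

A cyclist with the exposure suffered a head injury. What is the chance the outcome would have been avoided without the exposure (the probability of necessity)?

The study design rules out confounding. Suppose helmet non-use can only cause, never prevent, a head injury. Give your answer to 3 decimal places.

PN ≈ 0.779

p₁ = P(outcome | exposed) = 914/3544 = 0.2579
p₀ = P(outcome | unexposed) = 159/2784 = 0.057112
Under exogeneity and monotonicity, PN = (p₁ − p₀)/p₁.
PN = (0.2579 − 0.057112) / 0.2579 ≈ 0.7786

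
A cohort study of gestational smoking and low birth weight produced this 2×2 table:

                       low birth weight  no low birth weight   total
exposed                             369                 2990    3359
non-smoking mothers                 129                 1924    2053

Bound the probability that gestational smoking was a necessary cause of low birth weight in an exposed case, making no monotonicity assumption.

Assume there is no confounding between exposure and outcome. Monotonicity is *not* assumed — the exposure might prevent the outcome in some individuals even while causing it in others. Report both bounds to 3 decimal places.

p₁ = P(outcome | exposed) = 369/3359 = 0.10985
p₀ = P(outcome | unexposed) = 129/2053 = 0.062835
Under exogeneity alone the bounds on PN are max{0,(p₁−p₀)/p₁} ≤ PN ≤ min{1,(1−p₀)/p₁}.
  lower = (p₁ − p₀)/p₁ = 0.047019 / 0.10985 ≈ 0.4280
  upper = min{1, (1 − p₀)/p₁} = 0.93717 / 0.10985 ≈ 8.5310 → capped at 1

0.428 ≤ PN ≤ 1.000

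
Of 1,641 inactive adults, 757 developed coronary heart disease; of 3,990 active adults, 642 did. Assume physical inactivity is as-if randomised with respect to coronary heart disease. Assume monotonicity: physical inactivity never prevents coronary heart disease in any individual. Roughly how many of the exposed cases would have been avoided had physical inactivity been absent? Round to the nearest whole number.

p₁ = P(outcome | exposed) = 757/1641 = 0.4613
p₀ = P(outcome | unexposed) = 642/3990 = 0.1609
PN = (p₁ − p₀)/p₁ = (0.4613 − 0.1609) / 0.4613 ≈ 0.65120.
Attributable cases ≈ PN × (exposed cases) = 0.65120 × 757 ≈ 492.96.

about 493 cases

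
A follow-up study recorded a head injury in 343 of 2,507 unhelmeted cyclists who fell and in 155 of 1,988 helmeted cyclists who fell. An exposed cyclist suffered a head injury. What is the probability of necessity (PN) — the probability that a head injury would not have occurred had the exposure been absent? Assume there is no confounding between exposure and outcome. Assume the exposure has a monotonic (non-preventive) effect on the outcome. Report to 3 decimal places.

PN ≈ 0.430

p₁ = P(outcome | exposed) = 343/2507 = 0.13682
p₀ = P(outcome | unexposed) = 155/1988 = 0.077968
Under exogeneity and monotonicity, PN = (p₁ − p₀) / p₁.
PN = (0.13682 − 0.077968) / 0.13682 = 0.058849 / 0.13682 ≈ 0.4301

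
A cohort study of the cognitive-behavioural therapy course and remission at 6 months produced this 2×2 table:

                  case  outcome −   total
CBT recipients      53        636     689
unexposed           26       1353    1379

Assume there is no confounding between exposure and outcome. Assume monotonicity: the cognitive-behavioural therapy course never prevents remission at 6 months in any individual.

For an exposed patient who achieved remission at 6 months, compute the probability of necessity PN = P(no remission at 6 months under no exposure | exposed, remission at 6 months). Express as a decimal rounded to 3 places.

PN ≈ 0.755

p₁ = P(outcome | exposed) = 53/689 = 0.076923
p₀ = P(outcome | unexposed) = 26/1379 = 0.018854
Under exogeneity and monotonicity, PN = (p₁ − p₀) / p₁.
PN = (0.076923 − 0.018854) / 0.076923 = 0.058069 / 0.076923 ≈ 0.7549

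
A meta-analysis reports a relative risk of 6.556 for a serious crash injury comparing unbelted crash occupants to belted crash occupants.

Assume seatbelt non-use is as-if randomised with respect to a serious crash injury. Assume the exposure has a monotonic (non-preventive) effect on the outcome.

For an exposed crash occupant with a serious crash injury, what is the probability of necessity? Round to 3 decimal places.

PN ≈ 0.847

Under exogeneity and monotonicity, PN = (RR − 1) / RR = 1 − 1/RR.
PN = (6.556 − 1) / 6.556 = 5.556 / 6.556 ≈ 0.8475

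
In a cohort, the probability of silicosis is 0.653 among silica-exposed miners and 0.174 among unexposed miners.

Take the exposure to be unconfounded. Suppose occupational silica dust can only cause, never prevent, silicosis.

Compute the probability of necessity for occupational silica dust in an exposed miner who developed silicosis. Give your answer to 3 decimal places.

Let p₁ = 0.653, p₀ = 0.174.
Under exogeneity and monotonicity, PN = (p₁ − p₀) / p₁.
PN = (0.653 − 0.174) / 0.653 = 0.479 / 0.653 ≈ 0.7335

PN ≈ 0.734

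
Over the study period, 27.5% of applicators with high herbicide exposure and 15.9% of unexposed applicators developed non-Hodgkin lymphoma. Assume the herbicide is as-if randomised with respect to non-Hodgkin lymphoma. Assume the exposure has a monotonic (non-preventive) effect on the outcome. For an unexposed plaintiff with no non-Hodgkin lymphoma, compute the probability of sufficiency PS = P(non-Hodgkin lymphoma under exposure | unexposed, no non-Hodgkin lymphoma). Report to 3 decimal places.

PS ≈ 0.138

p₁ = 0.275, p₀ = 0.159.
Under exogeneity and monotonicity, PS = (p₁ − p₀) / (1 − p₀).
PS = (0.275 − 0.159) / (1 − 0.159) = 0.116 / 0.841 ≈ 0.1379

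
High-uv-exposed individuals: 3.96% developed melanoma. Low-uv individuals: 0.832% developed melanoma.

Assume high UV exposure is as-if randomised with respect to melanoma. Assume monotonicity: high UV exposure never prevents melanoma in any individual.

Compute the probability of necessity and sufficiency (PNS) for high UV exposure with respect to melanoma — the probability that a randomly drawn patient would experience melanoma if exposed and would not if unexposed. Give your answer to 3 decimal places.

PNS ≈ 0.031

p₁ = 0.0396, p₀ = 0.00832.
Under exogeneity and monotonicity, PNS = p₁ − p₀.
PNS = 0.0396 − 0.00832 = 0.03128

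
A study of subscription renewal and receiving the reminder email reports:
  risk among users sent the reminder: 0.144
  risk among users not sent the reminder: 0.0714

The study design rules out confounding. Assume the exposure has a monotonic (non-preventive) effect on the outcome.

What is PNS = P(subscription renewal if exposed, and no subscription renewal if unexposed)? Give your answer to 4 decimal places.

PNS ≈ 0.0726

Let p₁ = 0.144, p₀ = 0.0714.
Under exogeneity and monotonicity, PNS = p₁ − p₀.
PNS = 0.144 − 0.0714 = 0.0726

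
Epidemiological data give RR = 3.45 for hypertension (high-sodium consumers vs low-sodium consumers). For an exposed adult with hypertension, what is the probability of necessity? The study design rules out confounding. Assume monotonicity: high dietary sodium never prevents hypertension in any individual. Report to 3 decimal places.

Under exogeneity and monotonicity, PN = (RR − 1) / RR = 1 − 1/RR.
PN = (3.45 − 1) / 3.45 = 2.45 / 3.45 ≈ 0.7101

PN ≈ 0.710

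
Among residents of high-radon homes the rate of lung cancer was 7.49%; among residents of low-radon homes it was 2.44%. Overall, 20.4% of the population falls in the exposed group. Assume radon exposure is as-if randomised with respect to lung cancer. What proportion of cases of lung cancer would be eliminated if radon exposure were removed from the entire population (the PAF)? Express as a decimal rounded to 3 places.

PAF ≈ 0.297

p₁ = 0.0749, p₀ = 0.0244.
Overall risk P(Y=1) = π·p₁ + (1−π)·p₀ = 0.204×0.0749 + 0.796×0.0244 = 0.034702.
Under exogeneity, PAF = [P(Y=1) − p₀] / P(Y=1).
PAF = (0.034702 − 0.0244) / 0.034702 ≈ 0.2969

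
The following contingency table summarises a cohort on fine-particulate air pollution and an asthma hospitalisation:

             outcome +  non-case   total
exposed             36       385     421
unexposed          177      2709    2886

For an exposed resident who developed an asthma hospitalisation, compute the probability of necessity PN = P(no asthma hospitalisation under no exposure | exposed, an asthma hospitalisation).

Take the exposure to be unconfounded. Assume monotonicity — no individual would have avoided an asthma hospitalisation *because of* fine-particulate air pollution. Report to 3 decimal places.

p₁ = P(outcome | exposed) = 36/421 = 0.085511
p₀ = P(outcome | unexposed) = 177/2886 = 0.061331
Under exogeneity and monotonicity, PN = (p₁ − p₀)/p₁.
PN = (0.085511 − 0.061331) / 0.085511 ≈ 0.2828

PN ≈ 0.283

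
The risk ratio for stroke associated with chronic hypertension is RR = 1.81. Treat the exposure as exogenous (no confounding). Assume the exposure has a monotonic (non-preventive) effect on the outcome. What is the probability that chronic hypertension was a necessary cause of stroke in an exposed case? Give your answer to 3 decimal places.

Under exogeneity and monotonicity, PN = (RR − 1) / RR = 1 − 1/RR.
PN = (1.81 − 1) / 1.81 = 0.81 / 1.81 ≈ 0.4475

PN ≈ 0.448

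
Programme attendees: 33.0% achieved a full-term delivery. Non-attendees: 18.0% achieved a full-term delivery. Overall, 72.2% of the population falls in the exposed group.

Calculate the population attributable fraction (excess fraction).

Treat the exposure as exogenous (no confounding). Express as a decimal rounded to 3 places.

PAF ≈ 0.376

p₁ = 0.33, p₀ = 0.18.
Overall risk P(Y=1) = π·p₁ + (1−π)·p₀ = 0.722×0.33 + 0.278×0.18 = 0.2883.
Under exogeneity, PAF = [P(Y=1) − p₀] / P(Y=1).
PAF = (0.2883 − 0.18) / 0.2883 ≈ 0.3757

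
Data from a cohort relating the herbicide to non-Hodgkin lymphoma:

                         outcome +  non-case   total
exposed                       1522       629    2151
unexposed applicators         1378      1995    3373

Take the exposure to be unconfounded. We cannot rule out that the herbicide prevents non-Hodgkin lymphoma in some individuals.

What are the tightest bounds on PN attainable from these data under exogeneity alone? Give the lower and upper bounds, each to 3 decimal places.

p₁ = P(outcome | exposed) = 1522/2151 = 0.70758
p₀ = P(outcome | unexposed) = 1378/3373 = 0.40854
Under exogeneity alone the bounds on PN are max{0,(p₁−p₀)/p₁} ≤ PN ≤ min{1,(1−p₀)/p₁}.
  lower = (p₁ − p₀)/p₁ = 0.29904 / 0.70758 ≈ 0.4226
  upper = min{1, (1 − p₀)/p₁} = 0.59146 / 0.70758 ≈ 0.8359

0.423 ≤ PN ≤ 0.836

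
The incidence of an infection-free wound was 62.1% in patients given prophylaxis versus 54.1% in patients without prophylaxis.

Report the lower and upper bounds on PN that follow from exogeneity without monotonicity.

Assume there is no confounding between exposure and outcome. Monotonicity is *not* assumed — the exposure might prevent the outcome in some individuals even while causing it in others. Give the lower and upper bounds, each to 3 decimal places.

0.129 ≤ PN ≤ 0.739

p₁ = 0.621, p₀ = 0.541.
Under exogeneity alone the bounds on PN are max{0,(p₁−p₀)/p₁} ≤ PN ≤ min{1,(1−p₀)/p₁}.
  lower = (p₁ − p₀)/p₁ = 0.08 / 0.621 ≈ 0.1288
  upper = min{1, (1 − p₀)/p₁} = 0.459 / 0.621 ≈ 0.7391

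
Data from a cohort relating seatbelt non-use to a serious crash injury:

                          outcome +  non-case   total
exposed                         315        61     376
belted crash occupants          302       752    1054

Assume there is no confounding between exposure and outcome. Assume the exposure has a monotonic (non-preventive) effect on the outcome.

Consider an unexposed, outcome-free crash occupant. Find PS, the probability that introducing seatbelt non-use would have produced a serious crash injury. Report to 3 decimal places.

PS ≈ 0.773

p₁ = P(outcome | exposed) = 315/376 = 0.83777
p₀ = P(outcome | unexposed) = 302/1054 = 0.28653
Under exogeneity and monotonicity, PS = (p₁ − p₀) / (1 − p₀).
PS = (0.83777 − 0.28653) / (1 − 0.28653) = 0.55124 / 0.71347 ≈ 0.7726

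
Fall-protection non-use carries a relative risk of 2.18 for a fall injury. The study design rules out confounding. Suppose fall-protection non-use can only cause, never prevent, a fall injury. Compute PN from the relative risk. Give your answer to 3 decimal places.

PN ≈ 0.541

Under exogeneity and monotonicity, PN = (RR − 1) / RR = 1 − 1/RR.
PN = (2.18 − 1) / 2.18 = 1.18 / 2.18 ≈ 0.5413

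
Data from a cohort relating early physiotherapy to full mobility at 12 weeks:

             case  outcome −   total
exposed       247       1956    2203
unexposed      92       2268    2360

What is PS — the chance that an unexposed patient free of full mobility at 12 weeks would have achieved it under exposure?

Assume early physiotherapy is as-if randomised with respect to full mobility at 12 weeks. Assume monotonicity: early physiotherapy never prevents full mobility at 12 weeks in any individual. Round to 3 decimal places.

PS ≈ 0.076

p₁ = P(outcome | exposed) = 247/2203 = 0.11212
p₀ = P(outcome | unexposed) = 92/2360 = 0.038983
Under exogeneity and monotonicity, PS = (p₁ − p₀)/(1 − p₀).
PS = (0.11212 − 0.038983) / 0.96102 ≈ 0.0761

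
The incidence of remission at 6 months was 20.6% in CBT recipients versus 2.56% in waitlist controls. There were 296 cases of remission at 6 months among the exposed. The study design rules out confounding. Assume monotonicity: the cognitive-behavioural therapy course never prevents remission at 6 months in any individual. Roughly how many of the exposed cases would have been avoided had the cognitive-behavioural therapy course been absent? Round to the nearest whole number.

p₁ = 0.206, p₀ = 0.0256.
PN = (p₁ − p₀)/p₁ = (0.206 − 0.0256) / 0.206 ≈ 0.87573.
Attributable cases ≈ PN × (exposed cases) = 0.87573 × 296 ≈ 259.22.

about 259 cases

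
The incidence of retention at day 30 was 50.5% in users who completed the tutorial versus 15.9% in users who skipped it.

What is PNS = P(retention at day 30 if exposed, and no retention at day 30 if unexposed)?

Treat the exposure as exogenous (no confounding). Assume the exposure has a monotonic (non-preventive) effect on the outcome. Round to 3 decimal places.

p₁ = 0.505, p₀ = 0.159.
Under exogeneity and monotonicity, PNS = p₁ − p₀.
PNS = 0.505 − 0.159 = 0.346

PNS ≈ 0.346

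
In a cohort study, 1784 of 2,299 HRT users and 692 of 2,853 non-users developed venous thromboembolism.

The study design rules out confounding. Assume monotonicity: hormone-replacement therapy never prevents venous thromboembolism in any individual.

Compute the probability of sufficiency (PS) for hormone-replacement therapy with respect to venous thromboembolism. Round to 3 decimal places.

PS ≈ 0.704

p₁ = P(outcome | exposed) = 1784/2299 = 0.77599
p₀ = P(outcome | unexposed) = 692/2853 = 0.24255
Under exogeneity and monotonicity, PS = (p₁ − p₀) / (1 − p₀).
PS = (0.77599 − 0.24255) / (1 − 0.24255) = 0.53344 / 0.75745 ≈ 0.7043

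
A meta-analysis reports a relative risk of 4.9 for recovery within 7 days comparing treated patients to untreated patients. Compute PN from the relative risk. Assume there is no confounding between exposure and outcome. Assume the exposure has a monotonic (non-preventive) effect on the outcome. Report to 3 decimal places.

Under exogeneity and monotonicity, PN = (RR − 1) / RR = 1 − 1/RR.
PN = (4.9 − 1) / 4.9 = 3.9 / 4.9 ≈ 0.7959

PN ≈ 0.796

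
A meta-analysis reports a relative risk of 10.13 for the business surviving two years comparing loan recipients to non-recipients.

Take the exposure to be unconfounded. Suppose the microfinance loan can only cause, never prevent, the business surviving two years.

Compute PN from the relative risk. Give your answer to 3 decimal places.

PN ≈ 0.901

Under exogeneity and monotonicity, PN = (RR − 1) / RR = 1 − 1/RR.
PN = (10.13 − 1) / 10.13 = 9.13 / 10.13 ≈ 0.9013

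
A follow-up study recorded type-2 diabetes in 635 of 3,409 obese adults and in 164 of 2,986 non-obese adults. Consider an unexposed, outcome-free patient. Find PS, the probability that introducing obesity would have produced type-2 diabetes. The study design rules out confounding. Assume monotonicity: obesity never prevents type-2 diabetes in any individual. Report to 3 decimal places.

PS ≈ 0.139

p₁ = P(outcome | exposed) = 635/3409 = 0.18627
p₀ = P(outcome | unexposed) = 164/2986 = 0.054923
Under exogeneity and monotonicity, PS = (p₁ − p₀) / (1 − p₀).
PS = (0.18627 − 0.054923) / (1 − 0.054923) = 0.13135 / 0.94508 ≈ 0.1390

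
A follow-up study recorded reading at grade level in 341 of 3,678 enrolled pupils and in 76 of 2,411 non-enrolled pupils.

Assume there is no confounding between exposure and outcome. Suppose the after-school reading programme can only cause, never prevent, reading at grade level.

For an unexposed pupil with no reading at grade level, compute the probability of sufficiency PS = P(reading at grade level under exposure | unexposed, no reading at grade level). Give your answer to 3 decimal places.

PS ≈ 0.063

p₁ = P(outcome | exposed) = 341/3678 = 0.092713
p₀ = P(outcome | unexposed) = 76/2411 = 0.031522
Under exogeneity and monotonicity, PS = (p₁ − p₀) / (1 − p₀).
PS = (0.092713 − 0.031522) / (1 − 0.031522) = 0.061191 / 0.96848 ≈ 0.0632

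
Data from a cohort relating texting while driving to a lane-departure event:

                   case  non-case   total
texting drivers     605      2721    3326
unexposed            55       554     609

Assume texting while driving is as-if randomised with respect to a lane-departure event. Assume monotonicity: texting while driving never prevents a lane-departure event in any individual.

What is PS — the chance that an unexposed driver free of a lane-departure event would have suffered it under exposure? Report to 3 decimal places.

p₁ = P(outcome | exposed) = 605/3326 = 0.1819
p₀ = P(outcome | unexposed) = 55/609 = 0.090312
Under exogeneity and monotonicity, PS = (p₁ − p₀)/(1 − p₀).
PS = (0.1819 − 0.090312) / 0.90969 ≈ 0.1007

PS ≈ 0.101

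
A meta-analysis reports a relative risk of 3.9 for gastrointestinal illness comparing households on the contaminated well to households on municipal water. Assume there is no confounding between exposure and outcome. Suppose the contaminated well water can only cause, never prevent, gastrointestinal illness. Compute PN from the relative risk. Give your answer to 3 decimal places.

Under exogeneity and monotonicity, PN = (RR − 1) / RR = 1 − 1/RR.
PN = (3.9 − 1) / 3.9 = 2.9 / 3.9 ≈ 0.7436

PN ≈ 0.744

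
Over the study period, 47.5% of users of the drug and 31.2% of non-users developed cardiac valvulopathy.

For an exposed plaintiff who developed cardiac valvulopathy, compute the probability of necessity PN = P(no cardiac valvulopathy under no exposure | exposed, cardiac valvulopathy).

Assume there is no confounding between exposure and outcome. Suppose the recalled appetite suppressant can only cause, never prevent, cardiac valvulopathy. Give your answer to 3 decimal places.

PN ≈ 0.343

p₁ = 0.475, p₀ = 0.312.
Under exogeneity and monotonicity, PN = (p₁ − p₀) / p₁.
PN = (0.475 − 0.312) / 0.475 = 0.163 / 0.475 ≈ 0.3432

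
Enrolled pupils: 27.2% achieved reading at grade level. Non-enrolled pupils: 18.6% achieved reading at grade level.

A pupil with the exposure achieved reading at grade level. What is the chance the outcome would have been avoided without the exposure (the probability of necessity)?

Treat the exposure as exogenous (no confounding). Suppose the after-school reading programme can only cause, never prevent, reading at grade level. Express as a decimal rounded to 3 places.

p₁ = 0.272, p₀ = 0.186.
Under exogeneity and monotonicity, PN = (p₁ − p₀) / p₁.
PN = (0.272 − 0.186) / 0.272 = 0.086 / 0.272 ≈ 0.3162

PN ≈ 0.316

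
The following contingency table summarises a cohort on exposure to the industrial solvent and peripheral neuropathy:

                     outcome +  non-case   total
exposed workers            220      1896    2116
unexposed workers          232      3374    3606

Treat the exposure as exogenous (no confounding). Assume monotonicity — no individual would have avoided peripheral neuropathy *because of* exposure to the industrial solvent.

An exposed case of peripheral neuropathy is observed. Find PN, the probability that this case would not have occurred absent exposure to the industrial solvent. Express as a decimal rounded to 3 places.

p₁ = P(outcome | exposed) = 220/2116 = 0.10397
p₀ = P(outcome | unexposed) = 232/3606 = 0.064337
Under exogeneity and monotonicity, PN = (p₁ − p₀)/p₁.
PN = (0.10397 − 0.064337) / 0.10397 ≈ 0.3812

PN ≈ 0.381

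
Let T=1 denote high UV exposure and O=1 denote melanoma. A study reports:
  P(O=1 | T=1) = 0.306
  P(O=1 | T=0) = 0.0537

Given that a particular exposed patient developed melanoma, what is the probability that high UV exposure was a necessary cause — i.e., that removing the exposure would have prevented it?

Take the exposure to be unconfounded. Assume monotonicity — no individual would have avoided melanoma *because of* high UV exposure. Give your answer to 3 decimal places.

PN ≈ 0.825

Let p₁ = 0.306, p₀ = 0.0537.
Under exogeneity and monotonicity, PN = (p₁ − p₀) / p₁.
PN = (0.306 − 0.0537) / 0.306 = 0.2523 / 0.306 ≈ 0.8245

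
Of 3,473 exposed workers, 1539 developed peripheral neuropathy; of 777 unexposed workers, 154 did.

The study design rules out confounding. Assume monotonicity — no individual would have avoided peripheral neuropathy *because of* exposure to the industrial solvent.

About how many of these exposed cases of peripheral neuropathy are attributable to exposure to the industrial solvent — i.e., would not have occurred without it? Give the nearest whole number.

p₁ = P(outcome | exposed) = 1539/3473 = 0.44313
p₀ = P(outcome | unexposed) = 154/777 = 0.1982
PN = (p₁ − p₀)/p₁ = (0.44313 − 0.1982) / 0.44313 ≈ 0.55273.
Attributable cases ≈ PN × (exposed cases) = 0.55273 × 1539 ≈ 850.66.

about 851 cases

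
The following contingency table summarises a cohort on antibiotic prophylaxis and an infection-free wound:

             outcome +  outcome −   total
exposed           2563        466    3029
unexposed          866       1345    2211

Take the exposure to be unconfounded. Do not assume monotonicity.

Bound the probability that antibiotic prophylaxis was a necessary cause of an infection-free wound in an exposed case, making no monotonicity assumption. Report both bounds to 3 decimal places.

0.537 ≤ PN ≤ 0.719

p₁ = P(outcome | exposed) = 2563/3029 = 0.84615
p₀ = P(outcome | unexposed) = 866/2211 = 0.39168
Under exogeneity alone the bounds on PN are max{0,(p₁−p₀)/p₁} ≤ PN ≤ min{1,(1−p₀)/p₁}.
  lower = (p₁ − p₀)/p₁ = 0.45448 / 0.84615 ≈ 0.5371
  upper = min{1, (1 − p₀)/p₁} = 0.60832 / 0.84615 ≈ 0.7189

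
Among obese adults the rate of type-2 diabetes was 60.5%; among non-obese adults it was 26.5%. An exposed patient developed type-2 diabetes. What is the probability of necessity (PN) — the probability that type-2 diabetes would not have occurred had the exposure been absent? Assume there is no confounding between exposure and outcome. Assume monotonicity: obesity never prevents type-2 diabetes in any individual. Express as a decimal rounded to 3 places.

PN ≈ 0.562

p₁ = 0.605, p₀ = 0.265.
Under exogeneity and monotonicity, PN = (p₁ − p₀) / p₁.
PN = (0.605 − 0.265) / 0.605 = 0.34 / 0.605 ≈ 0.5620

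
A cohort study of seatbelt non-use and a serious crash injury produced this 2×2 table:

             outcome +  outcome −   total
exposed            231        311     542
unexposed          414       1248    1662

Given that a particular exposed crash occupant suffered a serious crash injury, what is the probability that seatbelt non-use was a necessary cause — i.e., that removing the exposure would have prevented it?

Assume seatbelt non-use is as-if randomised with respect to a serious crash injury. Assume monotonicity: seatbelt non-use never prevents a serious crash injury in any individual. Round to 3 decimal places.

p₁ = P(outcome | exposed) = 231/542 = 0.4262
p₀ = P(outcome | unexposed) = 414/1662 = 0.2491
Under exogeneity and monotonicity, PN = (p₁ − p₀)/p₁.
PN = (0.4262 − 0.2491) / 0.4262 ≈ 0.4155

PN ≈ 0.416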